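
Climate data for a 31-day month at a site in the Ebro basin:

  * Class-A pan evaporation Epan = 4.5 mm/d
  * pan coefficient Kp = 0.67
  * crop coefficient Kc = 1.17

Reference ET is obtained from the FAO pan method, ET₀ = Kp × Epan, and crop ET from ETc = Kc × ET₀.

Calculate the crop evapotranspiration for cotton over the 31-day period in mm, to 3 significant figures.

ET₀ = 0.67 × 4.5 = 3.0150 mm/d
ETc = Kc × ET₀ = 1.17 × 3.0150 = 3.5276 mm/d
Over 31 days: 3.5276 × 31 = 109.356 mm

109 mm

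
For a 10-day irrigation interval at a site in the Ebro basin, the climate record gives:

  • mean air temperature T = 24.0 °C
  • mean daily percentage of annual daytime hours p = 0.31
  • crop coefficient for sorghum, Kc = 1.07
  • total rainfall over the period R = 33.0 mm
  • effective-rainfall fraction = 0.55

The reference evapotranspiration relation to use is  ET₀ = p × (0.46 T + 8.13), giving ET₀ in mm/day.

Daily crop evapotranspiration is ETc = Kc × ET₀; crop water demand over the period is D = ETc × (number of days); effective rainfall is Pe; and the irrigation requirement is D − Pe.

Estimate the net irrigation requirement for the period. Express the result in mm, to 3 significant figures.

45.4 mm

ET₀ = 0.31 × (0.46 × 24.0 + 8.13) = 0.31 × 19.170 = 5.9427 mm/d
ETc = Kc × ET₀ = 1.07 × 5.9427 = 6.3587 mm/d
Crop demand D = ETc × 10 d = 6.3587 × 10 = 63.587 mm
Pe = 0.55 × 33.0 = 18.150 mm
D − Pe = 63.587 − 18.150 = 45.437 mm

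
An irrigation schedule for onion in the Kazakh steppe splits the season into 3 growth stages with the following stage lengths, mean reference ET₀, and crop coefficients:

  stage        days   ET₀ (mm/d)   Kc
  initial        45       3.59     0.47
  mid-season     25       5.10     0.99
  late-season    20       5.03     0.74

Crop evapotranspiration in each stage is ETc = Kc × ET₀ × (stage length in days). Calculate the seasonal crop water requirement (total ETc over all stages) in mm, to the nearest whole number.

277 mm

initial: 0.47 × 3.59 × 45 = 75.93 mm
mid-season: 0.99 × 5.10 × 25 = 126.23 mm
late-season: 0.74 × 5.03 × 20 = 74.44 mm
Seasonal total = 276.60 mm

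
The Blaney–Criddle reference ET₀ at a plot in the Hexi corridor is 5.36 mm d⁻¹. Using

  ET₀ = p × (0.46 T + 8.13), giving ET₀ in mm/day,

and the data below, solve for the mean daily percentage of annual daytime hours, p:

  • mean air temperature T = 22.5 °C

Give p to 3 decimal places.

0.290

p = ET₀ / (0.46 T + 8.13) = 5.36 / (0.46 × 22.5 + 8.13) = 5.36 / 18.480 = 0.2900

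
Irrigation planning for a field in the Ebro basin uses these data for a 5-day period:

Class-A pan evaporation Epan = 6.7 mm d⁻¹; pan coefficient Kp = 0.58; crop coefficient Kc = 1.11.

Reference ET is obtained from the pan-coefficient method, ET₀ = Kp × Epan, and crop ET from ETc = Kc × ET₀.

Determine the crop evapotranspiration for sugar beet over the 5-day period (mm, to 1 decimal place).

ET₀ = 0.58 × 6.7 = 3.8860 mm/d
ETc = Kc × ET₀ = 1.11 × 3.8860 = 4.3135 mm/d
Over 5 days: 4.3135 × 5 = 21.568 mm

21.6 mm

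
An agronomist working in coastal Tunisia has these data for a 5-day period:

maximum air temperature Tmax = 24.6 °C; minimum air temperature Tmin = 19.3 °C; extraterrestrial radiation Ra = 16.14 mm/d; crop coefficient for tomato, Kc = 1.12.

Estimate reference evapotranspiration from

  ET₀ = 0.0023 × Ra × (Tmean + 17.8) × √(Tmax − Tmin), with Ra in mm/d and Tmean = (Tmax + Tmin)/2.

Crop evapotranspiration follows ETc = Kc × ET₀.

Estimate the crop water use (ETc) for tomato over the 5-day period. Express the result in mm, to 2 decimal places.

19.02 mm

Tmean = (24.6 + 19.3)/2 = 21.95 °C
ET₀ = 0.0023 × 16.14 × (21.95 + 17.8) × √5.3 = 0.0023 × 16.14 × 39.75 × 2.3022 = 3.3971 mm/d
ETc = Kc × ET₀ = 1.12 × 3.3971 = 3.8048 mm/d
Over 5 days: 3.8048 × 5 = 19.024 mm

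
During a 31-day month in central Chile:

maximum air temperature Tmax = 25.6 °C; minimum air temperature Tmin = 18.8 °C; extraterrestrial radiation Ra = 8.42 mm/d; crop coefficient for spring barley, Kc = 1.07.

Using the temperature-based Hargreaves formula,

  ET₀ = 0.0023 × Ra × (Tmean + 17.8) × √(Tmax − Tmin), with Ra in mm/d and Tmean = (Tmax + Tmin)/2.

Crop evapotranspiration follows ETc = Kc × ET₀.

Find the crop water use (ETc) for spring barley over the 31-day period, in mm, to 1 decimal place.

67.0 mm

Tmean = (25.6 + 18.8)/2 = 22.20 °C
ET₀ = 0.0023 × 8.42 × (22.20 + 17.8) × √6.8 = 0.0023 × 8.42 × 40.00 × 2.6077 = 2.0200 mm/d
ETc = Kc × ET₀ = 1.07 × 2.0200 = 2.1614 mm/d
Over 31 days: 2.1614 × 31 = 67.003 mm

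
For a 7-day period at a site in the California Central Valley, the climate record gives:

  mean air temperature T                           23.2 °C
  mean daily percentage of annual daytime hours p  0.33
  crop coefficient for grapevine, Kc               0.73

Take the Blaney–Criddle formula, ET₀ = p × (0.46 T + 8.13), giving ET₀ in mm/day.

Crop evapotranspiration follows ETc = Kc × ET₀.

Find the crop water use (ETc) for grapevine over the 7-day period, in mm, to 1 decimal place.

ET₀ = 0.33 × (0.46 × 23.2 + 8.13) = 0.33 × 18.802 = 6.2047 mm/d
ETc = Kc × ET₀ = 0.73 × 6.2047 = 4.5294 mm/d
Over 7 days: 4.5294 × 7 = 31.706 mm

31.7 mm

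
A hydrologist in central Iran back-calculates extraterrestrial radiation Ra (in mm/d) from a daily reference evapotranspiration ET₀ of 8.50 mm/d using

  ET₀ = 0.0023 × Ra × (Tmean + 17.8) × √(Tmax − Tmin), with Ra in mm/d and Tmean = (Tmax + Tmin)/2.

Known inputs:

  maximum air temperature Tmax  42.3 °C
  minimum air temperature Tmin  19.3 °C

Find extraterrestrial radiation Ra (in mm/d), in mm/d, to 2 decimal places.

15.86 mm/d

Tmean = 30.80 °C; √ΔT = 4.7958
Ra = ET₀ / [0.0023 × (Tmean+17.8) × √ΔT] = 8.50 / (0.0023 × 48.60 × 4.7958) = 15.856 mm/d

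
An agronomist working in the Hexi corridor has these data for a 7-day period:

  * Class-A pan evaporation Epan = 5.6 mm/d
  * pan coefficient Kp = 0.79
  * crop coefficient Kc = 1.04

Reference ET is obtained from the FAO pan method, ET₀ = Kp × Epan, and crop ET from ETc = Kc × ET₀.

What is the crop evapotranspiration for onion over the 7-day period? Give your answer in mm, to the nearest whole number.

32 mm

ET₀ = 0.79 × 5.6 = 4.4240 mm/d
ETc = Kc × ET₀ = 1.04 × 4.4240 = 4.6010 mm/d
Over 7 days: 4.6010 × 7 = 32.207 mm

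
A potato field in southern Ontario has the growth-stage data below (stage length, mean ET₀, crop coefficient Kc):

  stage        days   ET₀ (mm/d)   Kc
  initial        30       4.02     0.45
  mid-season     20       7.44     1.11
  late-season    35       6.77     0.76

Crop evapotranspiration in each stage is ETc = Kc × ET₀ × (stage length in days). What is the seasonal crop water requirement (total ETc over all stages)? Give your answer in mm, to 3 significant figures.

400 mm

initial: 0.45 × 4.02 × 30 = 54.27 mm
mid-season: 1.11 × 7.44 × 20 = 165.17 mm
late-season: 0.76 × 6.77 × 35 = 180.08 mm
Seasonal total = 399.52 mm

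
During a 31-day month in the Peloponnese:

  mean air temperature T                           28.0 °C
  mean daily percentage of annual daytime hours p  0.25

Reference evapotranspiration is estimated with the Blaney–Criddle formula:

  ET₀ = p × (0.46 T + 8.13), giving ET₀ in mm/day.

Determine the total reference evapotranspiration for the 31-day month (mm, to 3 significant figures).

ET₀ = 0.25 × (0.46 × 28.0 + 8.13) = 0.25 × 21.010 = 5.2525 mm/d
Monthly total = 5.2525 × 31 = 162.828 mm

163 mm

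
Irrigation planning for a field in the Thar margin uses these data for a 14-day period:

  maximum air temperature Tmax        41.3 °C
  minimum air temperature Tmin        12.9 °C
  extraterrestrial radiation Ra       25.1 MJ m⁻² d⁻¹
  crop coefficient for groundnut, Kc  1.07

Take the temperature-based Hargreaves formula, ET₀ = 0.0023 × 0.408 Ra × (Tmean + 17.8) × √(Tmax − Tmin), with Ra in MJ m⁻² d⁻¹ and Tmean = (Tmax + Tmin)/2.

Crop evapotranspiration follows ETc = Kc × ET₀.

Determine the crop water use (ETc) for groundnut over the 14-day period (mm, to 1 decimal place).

84.4 mm

Tmean = (41.3 + 12.9)/2 = 27.10 °C
0.408 Ra = 0.408 × 25.1 = 10.2408 mm/d equivalent
ET₀ = 0.0023 × 10.2408 × (27.10 + 17.8) × √28.4 = 0.0023 × 10.2408 × 44.90 × 5.3292 = 5.6360 mm/d
ETc = Kc × ET₀ = 1.07 × 5.6360 = 6.0305 mm/d
Over 14 days: 6.0305 × 14 = 84.427 mm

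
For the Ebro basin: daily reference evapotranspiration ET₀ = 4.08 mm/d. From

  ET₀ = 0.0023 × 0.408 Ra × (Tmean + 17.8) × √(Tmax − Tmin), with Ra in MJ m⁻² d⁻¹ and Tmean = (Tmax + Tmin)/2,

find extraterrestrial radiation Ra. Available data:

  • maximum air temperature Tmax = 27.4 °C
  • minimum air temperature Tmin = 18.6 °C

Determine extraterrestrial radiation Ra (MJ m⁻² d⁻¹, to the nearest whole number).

Tmean = (27.4+18.6)/2 = 23.00 °C; ΔT = 8.8
Ra = ET₀ / [0.0023 × 0.408 × (Tmean+17.8) × √ΔT]
   = 4.08 / (0.0023 × 0.408 × 40.80 × 2.9665) = 35.923 MJ m⁻² d⁻¹

36 MJ m⁻² d⁻¹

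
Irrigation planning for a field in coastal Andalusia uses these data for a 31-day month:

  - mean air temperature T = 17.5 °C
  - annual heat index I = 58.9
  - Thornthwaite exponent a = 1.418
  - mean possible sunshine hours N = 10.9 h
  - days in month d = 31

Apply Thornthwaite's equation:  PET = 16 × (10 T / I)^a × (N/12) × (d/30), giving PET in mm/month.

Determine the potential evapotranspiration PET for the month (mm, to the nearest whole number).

70 mm

10T/I = 10 × 17.5 / 58.9 = 2.9711
(10T/I)^a = 2.9711^1.418 = 4.6838
Uncorrected PET = 16 × 4.6838 = 74.941 mm
Correction = (N/12)(d/30) = (10.9/12)(31/30) = 0.9386
PET = 74.941 × 0.9386 = 70.340 mm/month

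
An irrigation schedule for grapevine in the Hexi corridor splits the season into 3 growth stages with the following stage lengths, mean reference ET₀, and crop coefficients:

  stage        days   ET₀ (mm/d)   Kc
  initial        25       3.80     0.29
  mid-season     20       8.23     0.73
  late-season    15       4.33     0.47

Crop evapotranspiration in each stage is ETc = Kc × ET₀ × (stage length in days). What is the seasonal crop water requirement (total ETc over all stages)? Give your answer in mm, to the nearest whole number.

initial: 0.29 × 3.80 × 25 = 27.55 mm
mid-season: 0.73 × 8.23 × 20 = 120.16 mm
late-season: 0.47 × 4.33 × 15 = 30.53 mm
Seasonal total = 178.24 mm

178 mm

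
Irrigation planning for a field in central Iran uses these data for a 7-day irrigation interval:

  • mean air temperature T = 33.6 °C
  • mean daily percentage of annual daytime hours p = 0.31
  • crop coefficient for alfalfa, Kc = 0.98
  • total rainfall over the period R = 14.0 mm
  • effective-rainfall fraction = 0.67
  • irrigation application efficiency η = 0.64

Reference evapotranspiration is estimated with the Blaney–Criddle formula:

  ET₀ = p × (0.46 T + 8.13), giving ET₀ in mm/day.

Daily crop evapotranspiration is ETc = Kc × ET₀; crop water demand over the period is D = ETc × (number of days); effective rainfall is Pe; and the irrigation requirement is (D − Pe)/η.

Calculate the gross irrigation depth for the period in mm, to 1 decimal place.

ET₀ = 0.31 × (0.46 × 33.6 + 8.13) = 0.31 × 23.586 = 7.3117 mm/d
ETc = Kc × ET₀ = 0.98 × 7.3117 = 7.1655 mm/d
Crop demand D = ETc × 7 d = 7.1655 × 7 = 50.159 mm
Pe = 0.67 × 14.0 = 9.380 mm
D − Pe = 50.159 − 9.380 = 40.779 mm
Gross irrigation = 40.779 / 0.64 = 63.717 mm

63.7 mm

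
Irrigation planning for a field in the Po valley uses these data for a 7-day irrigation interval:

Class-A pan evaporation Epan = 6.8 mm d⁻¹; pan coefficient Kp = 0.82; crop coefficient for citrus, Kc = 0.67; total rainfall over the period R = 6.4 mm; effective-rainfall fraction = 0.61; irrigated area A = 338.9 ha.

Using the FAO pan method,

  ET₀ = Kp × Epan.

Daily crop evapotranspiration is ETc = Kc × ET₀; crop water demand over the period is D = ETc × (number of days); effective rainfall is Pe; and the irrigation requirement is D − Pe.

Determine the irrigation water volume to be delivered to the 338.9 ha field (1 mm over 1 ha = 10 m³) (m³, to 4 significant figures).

ET₀ = 0.82 × 6.8 = 5.5760 mm/d
ETc = Kc × ET₀ = 0.67 × 5.5760 = 3.7359 mm/d
Crop demand D = ETc × 7 d = 3.7359 × 7 = 26.151 mm
Pe = 0.61 × 6.4 = 3.904 mm
D − Pe = 26.151 − 3.904 = 22.247 mm
Volume = 22.247 mm × 338.9 ha × 10 = 75395.1 m³

75400 m³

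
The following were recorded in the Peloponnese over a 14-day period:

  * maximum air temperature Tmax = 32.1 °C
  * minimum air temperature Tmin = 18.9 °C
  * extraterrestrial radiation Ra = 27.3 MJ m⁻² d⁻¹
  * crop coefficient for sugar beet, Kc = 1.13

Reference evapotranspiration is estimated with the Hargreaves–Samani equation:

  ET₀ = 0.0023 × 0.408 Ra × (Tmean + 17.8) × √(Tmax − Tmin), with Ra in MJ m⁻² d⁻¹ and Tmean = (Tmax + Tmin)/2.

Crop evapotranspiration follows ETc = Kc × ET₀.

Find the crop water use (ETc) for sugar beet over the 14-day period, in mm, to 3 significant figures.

63.8 mm

Tmean = (32.1 + 18.9)/2 = 25.50 °C
0.408 Ra = 0.408 × 27.3 = 11.1384 mm/d equivalent
ET₀ = 0.0023 × 11.1384 × (25.50 + 17.8) × √13.2 = 0.0023 × 11.1384 × 43.30 × 3.6332 = 4.0302 mm/d
ETc = Kc × ET₀ = 1.13 × 4.0302 = 4.5541 mm/d
Over 14 days: 4.5541 × 14 = 63.757 mm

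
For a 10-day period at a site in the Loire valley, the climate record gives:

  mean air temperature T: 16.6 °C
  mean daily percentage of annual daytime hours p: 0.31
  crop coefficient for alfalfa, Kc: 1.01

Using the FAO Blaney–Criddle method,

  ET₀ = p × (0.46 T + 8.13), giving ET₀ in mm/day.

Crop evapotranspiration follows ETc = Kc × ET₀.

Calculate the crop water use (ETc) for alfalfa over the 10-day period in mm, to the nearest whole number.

ET₀ = 0.31 × (0.46 × 16.6 + 8.13) = 0.31 × 15.766 = 4.8875 mm/d
ETc = Kc × ET₀ = 1.01 × 4.8875 = 4.9364 mm/d
Over 10 days: 4.9364 × 10 = 49.364 mm

49 mm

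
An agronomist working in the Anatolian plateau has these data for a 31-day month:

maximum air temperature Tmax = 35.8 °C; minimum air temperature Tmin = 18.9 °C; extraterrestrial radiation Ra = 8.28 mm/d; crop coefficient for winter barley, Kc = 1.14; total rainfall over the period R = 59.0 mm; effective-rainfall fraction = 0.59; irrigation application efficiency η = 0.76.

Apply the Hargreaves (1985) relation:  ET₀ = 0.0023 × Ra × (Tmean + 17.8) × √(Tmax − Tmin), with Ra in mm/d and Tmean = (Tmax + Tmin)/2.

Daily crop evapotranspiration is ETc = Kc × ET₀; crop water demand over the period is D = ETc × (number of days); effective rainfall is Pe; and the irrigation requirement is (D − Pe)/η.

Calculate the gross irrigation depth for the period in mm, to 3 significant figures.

Tmean = (35.8 + 18.9)/2 = 27.35 °C
ET₀ = 0.0023 × 8.28 × (27.35 + 17.8) × √16.9 = 0.0023 × 8.28 × 45.15 × 4.1110 = 3.5348 mm/d
ETc = Kc × ET₀ = 1.14 × 3.5348 = 4.0297 mm/d
Crop demand D = ETc × 31 d = 4.0297 × 31 = 124.921 mm
Pe = 0.59 × 59.0 = 34.810 mm
D − Pe = 124.921 − 34.810 = 90.111 mm
Gross irrigation = 90.111 / 0.76 = 118.567 mm

119 mm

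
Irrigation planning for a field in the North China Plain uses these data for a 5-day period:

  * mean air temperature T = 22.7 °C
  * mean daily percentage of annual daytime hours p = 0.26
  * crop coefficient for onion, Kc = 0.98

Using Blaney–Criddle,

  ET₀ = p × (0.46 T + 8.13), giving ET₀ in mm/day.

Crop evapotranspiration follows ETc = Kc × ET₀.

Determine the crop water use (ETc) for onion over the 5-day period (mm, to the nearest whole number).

ET₀ = 0.26 × (0.46 × 22.7 + 8.13) = 0.26 × 18.572 = 4.8287 mm/d
ETc = Kc × ET₀ = 0.98 × 4.8287 = 4.7321 mm/d
Over 5 days: 4.7321 × 5 = 23.661 mm

24 mm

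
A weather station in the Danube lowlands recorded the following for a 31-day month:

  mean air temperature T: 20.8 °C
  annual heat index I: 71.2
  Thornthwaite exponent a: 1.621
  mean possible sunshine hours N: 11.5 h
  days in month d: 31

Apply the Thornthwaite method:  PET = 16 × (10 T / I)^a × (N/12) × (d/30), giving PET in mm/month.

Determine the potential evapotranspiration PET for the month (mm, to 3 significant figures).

10T/I = 10 × 20.8 / 71.2 = 2.9213
(10T/I)^a = 2.9213^1.621 = 5.6846
Uncorrected PET = 16 × 5.6846 = 90.954 mm
Correction = (N/12)(d/30) = (11.5/12)(31/30) = 0.9903
PET = 90.954 × 0.9903 = 90.072 mm/month

90.1 mm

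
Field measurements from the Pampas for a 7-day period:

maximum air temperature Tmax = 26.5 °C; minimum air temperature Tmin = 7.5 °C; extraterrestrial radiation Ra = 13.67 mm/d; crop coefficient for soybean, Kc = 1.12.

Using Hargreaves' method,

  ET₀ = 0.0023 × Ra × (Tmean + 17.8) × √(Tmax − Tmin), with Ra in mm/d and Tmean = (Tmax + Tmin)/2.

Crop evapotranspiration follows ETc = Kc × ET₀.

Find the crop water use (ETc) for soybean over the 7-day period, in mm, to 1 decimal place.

37.4 mm

Tmean = (26.5 + 7.5)/2 = 17.00 °C
ET₀ = 0.0023 × 13.67 × (17.00 + 17.8) × √19.0 = 0.0023 × 13.67 × 34.80 × 4.3589 = 4.7693 mm/d
ETc = Kc × ET₀ = 1.12 × 4.7693 = 5.3416 mm/d
Over 7 days: 5.3416 × 7 = 37.391 mm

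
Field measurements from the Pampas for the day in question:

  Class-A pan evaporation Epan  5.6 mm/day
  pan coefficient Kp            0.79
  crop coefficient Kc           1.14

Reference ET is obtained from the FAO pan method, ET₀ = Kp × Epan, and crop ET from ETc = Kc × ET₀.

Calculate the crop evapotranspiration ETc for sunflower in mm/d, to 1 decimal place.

ET₀ = 0.79 × 5.6 = 4.4240 mm/d
ETc = Kc × ET₀ = 1.14 × 4.4240 = 5.0434 mm/d

5.0 mm/d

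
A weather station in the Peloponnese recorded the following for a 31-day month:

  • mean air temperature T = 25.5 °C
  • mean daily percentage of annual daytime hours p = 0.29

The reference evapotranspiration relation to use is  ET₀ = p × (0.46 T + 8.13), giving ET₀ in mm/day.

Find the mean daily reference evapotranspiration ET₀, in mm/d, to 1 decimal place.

ET₀ = 0.29 × (0.46 × 25.5 + 8.13) = 0.29 × 19.860 = 5.7594 mm/d

5.8 mm/d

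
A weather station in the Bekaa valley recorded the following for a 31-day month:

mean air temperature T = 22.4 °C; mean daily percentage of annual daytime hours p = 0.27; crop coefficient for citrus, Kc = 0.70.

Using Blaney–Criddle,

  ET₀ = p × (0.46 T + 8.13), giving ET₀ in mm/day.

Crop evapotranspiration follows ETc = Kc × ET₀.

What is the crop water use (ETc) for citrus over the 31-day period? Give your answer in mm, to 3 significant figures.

108 mm

ET₀ = 0.27 × (0.46 × 22.4 + 8.13) = 0.27 × 18.434 = 4.9772 mm/d
ETc = Kc × ET₀ = 0.70 × 4.9772 = 3.4840 mm/d
Over 31 days: 3.4840 × 31 = 108.004 mm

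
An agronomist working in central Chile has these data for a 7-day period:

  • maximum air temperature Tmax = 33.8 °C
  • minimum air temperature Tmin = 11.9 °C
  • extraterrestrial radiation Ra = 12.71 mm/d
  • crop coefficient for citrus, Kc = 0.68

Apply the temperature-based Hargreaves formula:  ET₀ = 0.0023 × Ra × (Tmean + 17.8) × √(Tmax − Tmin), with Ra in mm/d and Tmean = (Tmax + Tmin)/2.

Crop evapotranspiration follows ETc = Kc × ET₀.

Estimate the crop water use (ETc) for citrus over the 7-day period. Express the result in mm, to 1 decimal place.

Tmean = (33.8 + 11.9)/2 = 22.85 °C
ET₀ = 0.0023 × 12.71 × (22.85 + 17.8) × √21.9 = 0.0023 × 12.71 × 40.65 × 4.6797 = 5.5610 mm/d
ETc = Kc × ET₀ = 0.68 × 5.5610 = 3.7815 mm/d
Over 7 days: 3.7815 × 7 = 26.471 mm

26.5 mm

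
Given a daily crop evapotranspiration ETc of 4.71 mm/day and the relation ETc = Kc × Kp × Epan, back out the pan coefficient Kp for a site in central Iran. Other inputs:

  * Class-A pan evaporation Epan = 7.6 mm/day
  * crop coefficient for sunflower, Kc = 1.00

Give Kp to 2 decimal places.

ETc = Kc × Kp × Epan  ⇒  Kp = ETc / (Kc × Epan)
Kp = 4.71 / (1.00 × 7.6) = 4.71 / 7.600 = 0.6197

0.62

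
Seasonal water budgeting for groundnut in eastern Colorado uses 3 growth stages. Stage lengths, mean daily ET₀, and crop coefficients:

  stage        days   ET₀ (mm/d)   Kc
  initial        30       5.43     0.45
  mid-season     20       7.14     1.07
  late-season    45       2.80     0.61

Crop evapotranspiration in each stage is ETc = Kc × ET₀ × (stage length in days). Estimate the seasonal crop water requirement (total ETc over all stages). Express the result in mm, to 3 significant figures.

303 mm

initial: 0.45 × 5.43 × 30 = 73.31 mm
mid-season: 1.07 × 7.14 × 20 = 152.80 mm
late-season: 0.61 × 2.80 × 45 = 76.86 mm
Seasonal total = 302.97 mm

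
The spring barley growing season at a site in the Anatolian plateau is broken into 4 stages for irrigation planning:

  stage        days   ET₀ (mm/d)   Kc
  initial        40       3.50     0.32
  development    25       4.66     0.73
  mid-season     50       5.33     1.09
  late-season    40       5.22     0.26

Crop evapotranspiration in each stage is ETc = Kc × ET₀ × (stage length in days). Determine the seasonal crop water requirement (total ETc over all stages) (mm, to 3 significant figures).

initial: 0.32 × 3.50 × 40 = 44.80 mm
development: 0.73 × 4.66 × 25 = 85.05 mm
mid-season: 1.09 × 5.33 × 50 = 290.49 mm
late-season: 0.26 × 5.22 × 40 = 54.29 mm
Seasonal total = 474.63 mm

475 mm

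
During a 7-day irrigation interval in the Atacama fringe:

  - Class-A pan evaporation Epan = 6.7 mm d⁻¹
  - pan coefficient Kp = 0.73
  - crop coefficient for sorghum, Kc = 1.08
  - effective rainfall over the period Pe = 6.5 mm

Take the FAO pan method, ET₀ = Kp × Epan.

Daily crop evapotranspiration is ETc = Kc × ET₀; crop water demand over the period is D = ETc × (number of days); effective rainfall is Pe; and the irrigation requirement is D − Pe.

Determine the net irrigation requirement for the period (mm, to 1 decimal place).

ET₀ = 0.73 × 6.7 = 4.8910 mm/d
ETc = Kc × ET₀ = 1.08 × 4.8910 = 5.2823 mm/d
Crop demand D = ETc × 7 d = 5.2823 × 7 = 36.976 mm
D − Pe = 36.976 − 6.5 = 30.476 mm

30.5 mm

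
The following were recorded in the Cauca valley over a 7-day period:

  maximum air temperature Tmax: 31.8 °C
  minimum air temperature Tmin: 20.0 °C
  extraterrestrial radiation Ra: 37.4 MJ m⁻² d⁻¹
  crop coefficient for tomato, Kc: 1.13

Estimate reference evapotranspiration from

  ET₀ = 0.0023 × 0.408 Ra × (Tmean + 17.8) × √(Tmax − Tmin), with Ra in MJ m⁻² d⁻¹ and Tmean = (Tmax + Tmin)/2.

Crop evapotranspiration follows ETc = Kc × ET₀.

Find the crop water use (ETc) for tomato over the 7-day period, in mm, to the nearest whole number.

42 mm

Tmean = (31.8 + 20.0)/2 = 25.90 °C
0.408 Ra = 0.408 × 37.4 = 15.2592 mm/d equivalent
ET₀ = 0.0023 × 15.2592 × (25.90 + 17.8) × √11.8 = 0.0023 × 15.2592 × 43.70 × 3.4351 = 5.2684 mm/d
ETc = Kc × ET₀ = 1.13 × 5.2684 = 5.9533 mm/d
Over 7 days: 5.9533 × 7 = 41.673 mm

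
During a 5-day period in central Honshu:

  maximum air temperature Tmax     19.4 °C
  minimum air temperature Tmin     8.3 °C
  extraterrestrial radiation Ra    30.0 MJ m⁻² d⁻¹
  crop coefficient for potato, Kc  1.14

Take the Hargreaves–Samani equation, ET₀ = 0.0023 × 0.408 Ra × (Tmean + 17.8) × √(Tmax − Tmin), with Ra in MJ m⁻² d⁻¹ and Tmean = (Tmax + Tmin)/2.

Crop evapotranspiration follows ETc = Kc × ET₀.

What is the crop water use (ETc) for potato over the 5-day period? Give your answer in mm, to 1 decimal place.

16.9 mm

Tmean = (19.4 + 8.3)/2 = 13.85 °C
0.408 Ra = 0.408 × 30.0 = 12.2400 mm/d equivalent
ET₀ = 0.0023 × 12.2400 × (13.85 + 17.8) × √11.1 = 0.0023 × 12.2400 × 31.65 × 3.3317 = 2.9686 mm/d
ETc = Kc × ET₀ = 1.14 × 2.9686 = 3.3842 mm/d
Over 5 days: 3.3842 × 5 = 16.921 mm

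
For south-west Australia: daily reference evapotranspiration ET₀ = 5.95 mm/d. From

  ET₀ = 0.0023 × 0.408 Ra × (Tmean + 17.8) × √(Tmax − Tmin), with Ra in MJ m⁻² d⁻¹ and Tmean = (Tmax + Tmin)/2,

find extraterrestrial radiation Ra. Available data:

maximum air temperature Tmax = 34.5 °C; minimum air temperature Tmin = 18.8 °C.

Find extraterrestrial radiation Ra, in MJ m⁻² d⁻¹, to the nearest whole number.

36 MJ m⁻² d⁻¹

Tmean = (34.5+18.8)/2 = 26.65 °C; ΔT = 15.7
Ra = ET₀ / [0.0023 × 0.408 × (Tmean+17.8) × √ΔT]
   = 5.95 / (0.0023 × 0.408 × 44.45 × 3.9623) = 36.001 MJ m⁻² d⁻¹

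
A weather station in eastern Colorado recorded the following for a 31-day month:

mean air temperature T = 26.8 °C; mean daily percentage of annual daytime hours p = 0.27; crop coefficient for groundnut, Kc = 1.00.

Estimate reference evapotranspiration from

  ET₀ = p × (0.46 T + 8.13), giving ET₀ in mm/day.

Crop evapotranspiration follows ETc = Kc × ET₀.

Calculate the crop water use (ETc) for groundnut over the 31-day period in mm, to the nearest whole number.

ET₀ = 0.27 × (0.46 × 26.8 + 8.13) = 0.27 × 20.458 = 5.5237 mm/d
ETc = Kc × ET₀ = 1.00 × 5.5237 = 5.5237 mm/d
Over 31 days: 5.5237 × 31 = 171.235 mm

171 mm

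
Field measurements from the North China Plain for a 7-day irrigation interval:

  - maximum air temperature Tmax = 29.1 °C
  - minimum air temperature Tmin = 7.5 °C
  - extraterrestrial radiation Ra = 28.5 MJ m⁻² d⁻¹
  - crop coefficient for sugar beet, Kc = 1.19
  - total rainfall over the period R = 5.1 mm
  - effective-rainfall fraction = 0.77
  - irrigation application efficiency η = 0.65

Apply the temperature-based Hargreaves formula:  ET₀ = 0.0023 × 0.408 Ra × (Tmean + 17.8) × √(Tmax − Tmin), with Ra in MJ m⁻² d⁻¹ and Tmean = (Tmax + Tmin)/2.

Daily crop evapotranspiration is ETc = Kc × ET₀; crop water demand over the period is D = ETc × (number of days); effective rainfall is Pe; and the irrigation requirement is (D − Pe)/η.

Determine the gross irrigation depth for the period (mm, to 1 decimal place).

Tmean = (29.1 + 7.5)/2 = 18.30 °C
0.408 Ra = 0.408 × 28.5 = 11.6280 mm/d equivalent
ET₀ = 0.0023 × 11.6280 × (18.30 + 17.8) × √21.6 = 0.0023 × 11.6280 × 36.10 × 4.6476 = 4.4871 mm/d
ETc = Kc × ET₀ = 1.19 × 4.4871 = 5.3396 mm/d
Crop demand D = ETc × 7 d = 5.3396 × 7 = 37.377 mm
Pe = 0.77 × 5.1 = 3.927 mm
D − Pe = 37.377 − 3.927 = 33.450 mm
Gross irrigation = 33.450 / 0.65 = 51.462 mm

51.5 mm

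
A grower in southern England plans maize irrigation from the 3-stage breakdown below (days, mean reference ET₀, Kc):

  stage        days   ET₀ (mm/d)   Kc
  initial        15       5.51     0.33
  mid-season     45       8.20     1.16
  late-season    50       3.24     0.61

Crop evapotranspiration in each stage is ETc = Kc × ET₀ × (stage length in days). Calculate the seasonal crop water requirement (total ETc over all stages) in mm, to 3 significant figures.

initial: 0.33 × 5.51 × 15 = 27.27 mm
mid-season: 1.16 × 8.20 × 45 = 428.04 mm
late-season: 0.61 × 3.24 × 50 = 98.82 mm
Seasonal total = 554.13 mm

554 mm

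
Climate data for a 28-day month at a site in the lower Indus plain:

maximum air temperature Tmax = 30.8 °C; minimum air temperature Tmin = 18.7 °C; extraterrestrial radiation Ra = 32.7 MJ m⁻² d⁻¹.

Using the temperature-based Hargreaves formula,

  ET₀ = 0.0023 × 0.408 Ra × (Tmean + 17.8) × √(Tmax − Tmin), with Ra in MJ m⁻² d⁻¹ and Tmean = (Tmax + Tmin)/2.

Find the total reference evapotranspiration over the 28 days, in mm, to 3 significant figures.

Tmean = (30.8 + 18.7)/2 = 24.75 °C
0.408 Ra = 0.408 × 32.7 = 13.3416 mm/d equivalent
ET₀ = 0.0023 × 13.3416 × (24.75 + 17.8) × √12.1 = 0.0023 × 13.3416 × 42.55 × 3.4785 = 4.5418 mm/d
Over 28 days: 4.5418 × 28 = 127.170 mm

127 mm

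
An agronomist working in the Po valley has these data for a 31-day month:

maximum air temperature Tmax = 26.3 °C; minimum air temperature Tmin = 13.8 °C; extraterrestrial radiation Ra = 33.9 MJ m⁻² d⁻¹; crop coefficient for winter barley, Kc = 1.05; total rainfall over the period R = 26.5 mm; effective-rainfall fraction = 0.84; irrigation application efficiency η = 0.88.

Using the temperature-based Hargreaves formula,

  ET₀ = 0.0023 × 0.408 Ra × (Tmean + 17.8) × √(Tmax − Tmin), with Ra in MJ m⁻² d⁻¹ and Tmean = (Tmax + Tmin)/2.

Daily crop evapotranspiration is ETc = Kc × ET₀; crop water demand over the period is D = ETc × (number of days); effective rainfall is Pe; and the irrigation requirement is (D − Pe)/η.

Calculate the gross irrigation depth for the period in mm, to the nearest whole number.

Tmean = (26.3 + 13.8)/2 = 20.05 °C
0.408 Ra = 0.408 × 33.9 = 13.8312 mm/d equivalent
ET₀ = 0.0023 × 13.8312 × (20.05 + 17.8) × √12.5 = 0.0023 × 13.8312 × 37.85 × 3.5355 = 4.2570 mm/d
ETc = Kc × ET₀ = 1.05 × 4.2570 = 4.4699 mm/d
Crop demand D = ETc × 31 d = 4.4699 × 31 = 138.567 mm
Pe = 0.84 × 26.5 = 22.260 mm
D − Pe = 138.567 − 22.260 = 116.307 mm
Gross irrigation = 116.307 / 0.88 = 132.167 mm

132 mm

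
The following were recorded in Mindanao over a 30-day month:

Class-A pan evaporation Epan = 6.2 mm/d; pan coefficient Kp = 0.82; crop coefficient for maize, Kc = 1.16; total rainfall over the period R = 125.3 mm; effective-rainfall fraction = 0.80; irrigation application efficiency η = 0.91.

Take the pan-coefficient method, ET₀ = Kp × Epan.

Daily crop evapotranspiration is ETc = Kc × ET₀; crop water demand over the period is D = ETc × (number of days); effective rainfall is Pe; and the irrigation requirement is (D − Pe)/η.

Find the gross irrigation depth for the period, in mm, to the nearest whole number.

ET₀ = 0.82 × 6.2 = 5.0840 mm/d
ETc = Kc × ET₀ = 1.16 × 5.0840 = 5.8974 mm/d
Crop demand D = ETc × 30 d = 5.8974 × 30 = 176.922 mm
Pe = 0.80 × 125.3 = 100.240 mm
D − Pe = 176.922 − 100.240 = 76.682 mm
Gross irrigation = 76.682 / 0.91 = 84.266 mm

84 mm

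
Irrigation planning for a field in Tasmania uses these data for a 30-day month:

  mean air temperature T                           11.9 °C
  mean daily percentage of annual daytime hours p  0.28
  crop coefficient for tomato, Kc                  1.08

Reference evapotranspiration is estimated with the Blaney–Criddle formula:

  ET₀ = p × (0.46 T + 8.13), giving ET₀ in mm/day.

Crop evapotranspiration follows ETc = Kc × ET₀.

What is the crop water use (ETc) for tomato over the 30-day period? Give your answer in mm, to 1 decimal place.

ET₀ = 0.28 × (0.46 × 11.9 + 8.13) = 0.28 × 13.604 = 3.8091 mm/d
ETc = Kc × ET₀ = 1.08 × 3.8091 = 4.1138 mm/d
Over 30 days: 4.1138 × 30 = 123.414 mm

123.4 mm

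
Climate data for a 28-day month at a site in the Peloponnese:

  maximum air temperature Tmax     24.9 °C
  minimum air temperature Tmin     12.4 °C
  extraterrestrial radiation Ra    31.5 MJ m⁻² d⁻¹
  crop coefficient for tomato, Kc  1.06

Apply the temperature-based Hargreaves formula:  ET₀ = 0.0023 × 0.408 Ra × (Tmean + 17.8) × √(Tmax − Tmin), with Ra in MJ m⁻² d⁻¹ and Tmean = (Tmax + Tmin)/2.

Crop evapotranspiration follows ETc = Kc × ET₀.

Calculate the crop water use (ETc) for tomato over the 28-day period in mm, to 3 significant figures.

Tmean = (24.9 + 12.4)/2 = 18.65 °C
0.408 Ra = 0.408 × 31.5 = 12.8520 mm/d equivalent
ET₀ = 0.0023 × 12.8520 × (18.65 + 17.8) × √12.5 = 0.0023 × 12.8520 × 36.45 × 3.5355 = 3.8093 mm/d
ETc = Kc × ET₀ = 1.06 × 3.8093 = 4.0379 mm/d
Over 28 days: 4.0379 × 28 = 113.061 mm

113 mm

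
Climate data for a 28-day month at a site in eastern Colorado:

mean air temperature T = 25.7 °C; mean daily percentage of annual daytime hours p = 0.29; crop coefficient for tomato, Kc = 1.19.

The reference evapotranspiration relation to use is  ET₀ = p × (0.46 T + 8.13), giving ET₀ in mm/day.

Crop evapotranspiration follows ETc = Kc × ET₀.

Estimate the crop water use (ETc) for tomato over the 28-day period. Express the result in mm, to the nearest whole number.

ET₀ = 0.29 × (0.46 × 25.7 + 8.13) = 0.29 × 19.952 = 5.7861 mm/d
ETc = Kc × ET₀ = 1.19 × 5.7861 = 6.8855 mm/d
Over 28 days: 6.8855 × 28 = 192.794 mm

193 mm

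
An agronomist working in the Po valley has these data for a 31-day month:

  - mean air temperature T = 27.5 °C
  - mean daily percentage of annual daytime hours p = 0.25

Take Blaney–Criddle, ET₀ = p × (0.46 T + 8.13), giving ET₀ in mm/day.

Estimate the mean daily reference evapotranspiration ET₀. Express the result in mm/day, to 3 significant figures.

ET₀ = 0.25 × (0.46 × 27.5 + 8.13) = 0.25 × 20.780 = 5.1950 mm/d

5.20 mm/day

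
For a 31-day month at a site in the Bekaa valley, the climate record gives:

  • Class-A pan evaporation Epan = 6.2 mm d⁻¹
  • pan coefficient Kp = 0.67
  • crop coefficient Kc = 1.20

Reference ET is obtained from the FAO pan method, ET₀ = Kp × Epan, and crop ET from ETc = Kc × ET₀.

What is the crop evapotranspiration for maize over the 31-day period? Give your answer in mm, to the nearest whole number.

ET₀ = 0.67 × 6.2 = 4.1540 mm/d
ETc = Kc × ET₀ = 1.20 × 4.1540 = 4.9848 mm/d
Over 31 days: 4.9848 × 31 = 154.529 mm

155 mm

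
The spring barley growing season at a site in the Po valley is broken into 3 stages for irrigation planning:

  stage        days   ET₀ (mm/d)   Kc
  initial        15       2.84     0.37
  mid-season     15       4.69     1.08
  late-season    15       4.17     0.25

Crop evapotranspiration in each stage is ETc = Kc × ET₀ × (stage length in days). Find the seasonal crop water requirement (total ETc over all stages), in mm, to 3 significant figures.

initial: 0.37 × 2.84 × 15 = 15.76 mm
mid-season: 1.08 × 4.69 × 15 = 75.98 mm
late-season: 0.25 × 4.17 × 15 = 15.64 mm
Seasonal total = 107.38 mm

107 mm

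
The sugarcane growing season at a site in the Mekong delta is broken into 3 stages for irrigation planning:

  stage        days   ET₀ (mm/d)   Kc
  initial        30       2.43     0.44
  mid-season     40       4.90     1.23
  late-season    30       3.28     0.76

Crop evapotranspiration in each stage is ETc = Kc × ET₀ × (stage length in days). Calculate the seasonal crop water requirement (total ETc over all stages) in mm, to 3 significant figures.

initial: 0.44 × 2.43 × 30 = 32.08 mm
mid-season: 1.23 × 4.90 × 40 = 241.08 mm
late-season: 0.76 × 3.28 × 30 = 74.78 mm
Seasonal total = 347.94 mm

348 mm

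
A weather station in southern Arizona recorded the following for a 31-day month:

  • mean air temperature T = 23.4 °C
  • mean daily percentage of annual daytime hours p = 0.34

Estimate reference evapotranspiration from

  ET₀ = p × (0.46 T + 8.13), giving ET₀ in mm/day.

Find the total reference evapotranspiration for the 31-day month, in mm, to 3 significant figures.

199 mm

ET₀ = 0.34 × (0.46 × 23.4 + 8.13) = 0.34 × 18.894 = 6.4240 mm/d
Monthly total = 6.4240 × 31 = 199.144 mm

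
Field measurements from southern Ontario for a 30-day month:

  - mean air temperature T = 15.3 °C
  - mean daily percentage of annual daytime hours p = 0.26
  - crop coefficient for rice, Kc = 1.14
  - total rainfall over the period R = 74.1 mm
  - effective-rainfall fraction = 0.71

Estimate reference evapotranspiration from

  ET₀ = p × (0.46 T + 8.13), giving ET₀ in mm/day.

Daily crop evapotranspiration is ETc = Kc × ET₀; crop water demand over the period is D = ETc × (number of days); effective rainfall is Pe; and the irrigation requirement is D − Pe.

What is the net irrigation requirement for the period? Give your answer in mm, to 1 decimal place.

82.3 mm

ET₀ = 0.26 × (0.46 × 15.3 + 8.13) = 0.26 × 15.168 = 3.9437 mm/d
ETc = Kc × ET₀ = 1.14 × 3.9437 = 4.4958 mm/d
Crop demand D = ETc × 30 d = 4.4958 × 30 = 134.874 mm
Pe = 0.71 × 74.1 = 52.611 mm
D − Pe = 134.874 − 52.611 = 82.263 mm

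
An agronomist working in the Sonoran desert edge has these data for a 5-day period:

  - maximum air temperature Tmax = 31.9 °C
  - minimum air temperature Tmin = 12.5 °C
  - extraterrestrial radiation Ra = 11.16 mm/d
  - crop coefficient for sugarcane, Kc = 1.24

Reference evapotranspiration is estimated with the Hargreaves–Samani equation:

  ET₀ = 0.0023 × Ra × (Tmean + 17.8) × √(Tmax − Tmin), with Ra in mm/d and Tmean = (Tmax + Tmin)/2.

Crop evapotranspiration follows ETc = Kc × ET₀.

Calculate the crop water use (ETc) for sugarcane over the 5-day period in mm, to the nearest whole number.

Tmean = (31.9 + 12.5)/2 = 22.20 °C
ET₀ = 0.0023 × 11.16 × (22.20 + 17.8) × √19.4 = 0.0023 × 11.16 × 40.00 × 4.4045 = 4.5222 mm/d
ETc = Kc × ET₀ = 1.24 × 4.5222 = 5.6075 mm/d
Over 5 days: 5.6075 × 5 = 28.038 mm

28 mm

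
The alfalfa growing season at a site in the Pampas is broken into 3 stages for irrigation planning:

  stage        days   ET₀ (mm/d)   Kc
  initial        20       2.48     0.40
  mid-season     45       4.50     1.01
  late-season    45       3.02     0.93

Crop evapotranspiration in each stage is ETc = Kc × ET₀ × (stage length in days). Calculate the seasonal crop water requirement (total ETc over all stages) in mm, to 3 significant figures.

351 mm

initial: 0.40 × 2.48 × 20 = 19.84 mm
mid-season: 1.01 × 4.50 × 45 = 204.53 mm
late-season: 0.93 × 3.02 × 45 = 126.39 mm
Seasonal total = 350.76 mm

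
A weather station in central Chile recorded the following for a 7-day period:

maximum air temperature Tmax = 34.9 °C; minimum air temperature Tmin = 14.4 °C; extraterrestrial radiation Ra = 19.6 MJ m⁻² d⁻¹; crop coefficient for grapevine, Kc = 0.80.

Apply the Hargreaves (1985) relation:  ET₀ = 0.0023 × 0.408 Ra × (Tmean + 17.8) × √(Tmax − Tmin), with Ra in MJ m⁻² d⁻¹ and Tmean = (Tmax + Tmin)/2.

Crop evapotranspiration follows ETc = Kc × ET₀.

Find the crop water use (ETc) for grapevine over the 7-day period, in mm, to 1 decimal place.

Tmean = (34.9 + 14.4)/2 = 24.65 °C
0.408 Ra = 0.408 × 19.6 = 7.9968 mm/d equivalent
ET₀ = 0.0023 × 7.9968 × (24.65 + 17.8) × √20.5 = 0.0023 × 7.9968 × 42.45 × 4.5277 = 3.5351 mm/d
ETc = Kc × ET₀ = 0.80 × 3.5351 = 2.8281 mm/d
Over 7 days: 2.8281 × 7 = 19.797 mm

19.8 mm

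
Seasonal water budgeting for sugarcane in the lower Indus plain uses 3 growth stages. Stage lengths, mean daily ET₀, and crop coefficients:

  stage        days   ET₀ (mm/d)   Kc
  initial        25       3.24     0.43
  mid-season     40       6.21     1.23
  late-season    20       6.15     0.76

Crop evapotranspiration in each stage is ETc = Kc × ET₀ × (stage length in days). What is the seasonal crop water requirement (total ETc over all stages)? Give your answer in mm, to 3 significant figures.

initial: 0.43 × 3.24 × 25 = 34.83 mm
mid-season: 1.23 × 6.21 × 40 = 305.53 mm
late-season: 0.76 × 6.15 × 20 = 93.48 mm
Seasonal total = 433.84 mm

434 mm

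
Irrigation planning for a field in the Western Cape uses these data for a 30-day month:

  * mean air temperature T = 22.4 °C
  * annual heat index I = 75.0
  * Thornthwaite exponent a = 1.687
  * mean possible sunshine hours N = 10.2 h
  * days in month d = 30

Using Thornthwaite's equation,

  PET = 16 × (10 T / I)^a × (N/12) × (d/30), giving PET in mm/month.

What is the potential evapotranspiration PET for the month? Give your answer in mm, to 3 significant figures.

10T/I = 10 × 22.4 / 75.0 = 2.9867
(10T/I)^a = 2.9867^1.687 = 6.3336
Uncorrected PET = 16 × 6.3336 = 101.338 mm
Correction = (N/12)(d/30) = (10.2/12)(30/30) = 0.8500
PET = 101.338 × 0.8500 = 86.137 mm/month

86.1 mm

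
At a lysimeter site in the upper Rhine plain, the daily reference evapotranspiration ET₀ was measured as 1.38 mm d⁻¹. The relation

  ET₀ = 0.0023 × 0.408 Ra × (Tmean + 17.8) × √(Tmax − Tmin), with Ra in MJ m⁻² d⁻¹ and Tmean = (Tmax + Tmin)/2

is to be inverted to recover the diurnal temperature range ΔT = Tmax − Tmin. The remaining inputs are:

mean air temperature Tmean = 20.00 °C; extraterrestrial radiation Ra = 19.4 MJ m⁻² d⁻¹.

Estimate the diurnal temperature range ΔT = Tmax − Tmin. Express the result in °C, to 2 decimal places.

4.02 °C

√ΔT = ET₀ / [0.0023 × 0.408 × Ra × (Tmean+17.8)] = 1.38 / (0.0023 × 7.9152 × 37.80) = 2.0054
ΔT = 2.0054² = 4.022 °C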